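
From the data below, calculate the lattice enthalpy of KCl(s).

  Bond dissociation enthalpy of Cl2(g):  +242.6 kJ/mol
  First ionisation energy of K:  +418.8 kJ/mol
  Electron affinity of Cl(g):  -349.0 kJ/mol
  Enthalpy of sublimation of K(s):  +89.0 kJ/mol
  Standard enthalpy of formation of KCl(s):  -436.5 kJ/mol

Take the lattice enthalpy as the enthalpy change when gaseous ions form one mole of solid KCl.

U = -716.6 kJ/mol

ΔHf° = 1·ΔHsub + 1·(ΣIE) + 1/2·D(Cl2) + 1·EA + U
-436.5 = 1·(+89.0) + 1·(+418.8) + 1/2·(+242.6) + 1·(-349.0) + U
U = -436.5 − (+280.1) = -716.6 kJ/mol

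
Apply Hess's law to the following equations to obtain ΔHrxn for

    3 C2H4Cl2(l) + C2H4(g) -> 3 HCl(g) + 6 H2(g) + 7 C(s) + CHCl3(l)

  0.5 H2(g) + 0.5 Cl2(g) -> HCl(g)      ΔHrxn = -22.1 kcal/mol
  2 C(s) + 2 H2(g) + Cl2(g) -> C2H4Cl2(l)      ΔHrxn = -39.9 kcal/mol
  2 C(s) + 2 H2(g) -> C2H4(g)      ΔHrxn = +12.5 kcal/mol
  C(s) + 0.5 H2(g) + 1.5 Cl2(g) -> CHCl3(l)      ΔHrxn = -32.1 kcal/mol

equation 1 × 3 (×3 to match 3 HCl(g) in the target): (3)·(-22.1) = -66.3 kcal/mol
equation 2 reversed and × 3 (reverse to put C2H4Cl2(l) on the reactant side; ×3 to match 3 C2H4Cl2(l) in the target): (-3)·(-39.9) = +119.7 kcal/mol
equation 3 reversed (reverse to put C2H4(g) on the reactant side): -12.5 kcal/mol
equation 4 as written (CHCl3(l) already on the product side): -32.1 kcal/mol
ΔHrxn = (3)·(-22.1) + (-3)·(-39.9) + (-1)·(+12.5) + (1)·(-32.1) = 8.8 kcal/mol

ΔHrxn = 8.8 kcal/mol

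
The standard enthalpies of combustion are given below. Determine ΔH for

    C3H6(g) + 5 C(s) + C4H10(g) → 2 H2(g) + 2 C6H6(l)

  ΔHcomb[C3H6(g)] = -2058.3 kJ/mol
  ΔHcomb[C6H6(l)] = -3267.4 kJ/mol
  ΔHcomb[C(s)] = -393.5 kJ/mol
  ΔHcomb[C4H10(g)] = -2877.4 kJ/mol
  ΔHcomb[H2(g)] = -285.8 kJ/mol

ΔH = 203.2 kJ/mol

Using ΔH = Σ nΔHc°(reactants) − Σ nΔHc°(products):
= [1·(-2058.3) + 5·(-393.5) + 1·(-2877.4)] − [2·(-285.8) + 2·(-3267.4)]
= 203.2 kJ/mol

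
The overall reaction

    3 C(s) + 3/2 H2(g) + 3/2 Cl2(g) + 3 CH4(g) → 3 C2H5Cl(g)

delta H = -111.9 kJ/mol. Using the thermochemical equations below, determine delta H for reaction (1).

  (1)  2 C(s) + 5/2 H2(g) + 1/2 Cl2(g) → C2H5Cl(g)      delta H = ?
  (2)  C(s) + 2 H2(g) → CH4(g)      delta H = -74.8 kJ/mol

(1) × 3 (×3 to match 3 C2H5Cl(g) in the target): contributes 3·x
(2) reversed and × 3 (reverse to put CH4(g) on the reactant side; ×3 to match 3 CH4(g) in the target): (-3)·(-74.8) = +224.4 kJ/mol
-111.9 = (+224.4) + 3·x
x = (-111.9 − (+224.4)) / (3) = -112.1 kJ/mol

delta H = -112.1 kJ/mol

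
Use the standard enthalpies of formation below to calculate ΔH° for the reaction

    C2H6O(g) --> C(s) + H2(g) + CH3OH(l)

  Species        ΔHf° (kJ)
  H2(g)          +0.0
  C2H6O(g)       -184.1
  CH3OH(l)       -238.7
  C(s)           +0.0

Products: 1·(+0.0) + 1·(+0.0) + 1·(-238.7) = -238.7
Reactants: 1·(-184.1) = -184.1
ΔH° = (-238.7) − (-184.1) = -54.6 kJ

ΔH° = -54.6 kJ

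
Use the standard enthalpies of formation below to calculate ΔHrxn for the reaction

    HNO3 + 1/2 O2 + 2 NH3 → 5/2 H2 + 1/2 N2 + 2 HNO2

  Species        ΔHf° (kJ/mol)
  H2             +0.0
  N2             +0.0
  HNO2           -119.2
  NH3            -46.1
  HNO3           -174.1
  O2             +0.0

Products: 5/2·(+0.0) + 1/2·(+0.0) + 2·(-119.2) = -238.4
Reactants: 1·(-174.1) + 1/2·(+0.0) + 2·(-46.1) = -266.3
ΔHrxn = (-238.4) − (-266.3) = 27.9 kJ/mol

ΔHrxn = 27.9 kJ/mol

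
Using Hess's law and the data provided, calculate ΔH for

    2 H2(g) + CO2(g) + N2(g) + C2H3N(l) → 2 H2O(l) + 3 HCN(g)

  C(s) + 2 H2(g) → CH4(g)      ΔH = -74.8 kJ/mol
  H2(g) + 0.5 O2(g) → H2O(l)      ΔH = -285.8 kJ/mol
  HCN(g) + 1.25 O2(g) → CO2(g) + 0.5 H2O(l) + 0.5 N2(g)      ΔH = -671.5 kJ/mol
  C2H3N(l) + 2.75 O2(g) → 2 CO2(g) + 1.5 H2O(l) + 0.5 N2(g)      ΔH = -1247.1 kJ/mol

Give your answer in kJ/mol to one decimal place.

ΔH = 195.8 kJ/mol

equation 1: not needed (CH4(g) appears nowhere else).
equation 2 × 2: (2)·(-285.8) = -571.6 kJ/mol
equation 3 reversed and × 3 (HCN(g) must end up as a product; ×3 to match 3 HCN(g) in the target): (-3)·(-671.5) = +2014.5 kJ/mol
equation 4 as written (C2H3N(l) already on the reactant side): -1247.1 kJ/mol
ΔH = (-571.6) + (+2014.5) + (-1247.1) = 195.8 kJ/mol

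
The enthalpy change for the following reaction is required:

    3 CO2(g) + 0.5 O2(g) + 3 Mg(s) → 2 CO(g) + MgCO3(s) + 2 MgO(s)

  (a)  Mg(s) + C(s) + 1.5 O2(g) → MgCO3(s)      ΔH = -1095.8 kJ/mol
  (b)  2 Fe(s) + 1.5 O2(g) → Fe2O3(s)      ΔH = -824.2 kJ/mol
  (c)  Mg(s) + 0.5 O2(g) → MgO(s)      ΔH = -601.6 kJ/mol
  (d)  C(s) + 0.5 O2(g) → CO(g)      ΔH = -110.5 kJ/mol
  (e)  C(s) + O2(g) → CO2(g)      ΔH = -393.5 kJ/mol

(a) as written (MgCO3(s) already on the product side): -1095.8 kJ/mol
(b): not needed (Fe(s) appears nowhere else).
(c) × 2 (scale by 2 for the 2 MgO(s)): (2)·(-601.6) = -1203.2 kJ/mol
(d) × 2 (scale by 2 for the 2 CO(g)): (2)·(-110.5) = -221.0 kJ/mol
(e) reversed and × 3 (reverse to put CO2(g) on the reactant side; ×3 to match 3 CO2(g) in the target): (-3)·(-393.5) = +1180.5 kJ/mol
Combining the equations, ΔH = (1)·(-1095.8) + (2)·(-601.6) + (2)·(-110.5) + (-3)·(-393.5) = -1339.5 kJ/mol

ΔH = -1339.5 kJ/mol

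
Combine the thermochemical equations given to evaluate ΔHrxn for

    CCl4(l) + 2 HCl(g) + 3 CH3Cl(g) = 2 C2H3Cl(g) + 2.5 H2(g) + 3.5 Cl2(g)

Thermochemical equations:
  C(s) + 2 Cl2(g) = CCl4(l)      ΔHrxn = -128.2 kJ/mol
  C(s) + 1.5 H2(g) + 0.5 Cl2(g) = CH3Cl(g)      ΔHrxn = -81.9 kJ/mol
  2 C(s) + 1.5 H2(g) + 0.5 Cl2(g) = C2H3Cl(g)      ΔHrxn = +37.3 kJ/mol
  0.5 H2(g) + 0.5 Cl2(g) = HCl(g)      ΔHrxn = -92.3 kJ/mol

equation 1 reversed: +128.2 kJ/mol
equation 2 reversed and × 3: (-3)·(-81.9) = +245.7 kJ/mol
equation 3 × 2: (2)·(+37.3) = +74.6 kJ/mol
equation 4 reversed and × 2: (-2)·(-92.3) = +184.6 kJ/mol
By Hess's law, ΔHrxn = (-1)·(-128.2) + (-3)·(-81.9) + (2)·(+37.3) + (-2)·(-92.3) = 633.1 kJ/mol

ΔHrxn = 633.1 kJ/mol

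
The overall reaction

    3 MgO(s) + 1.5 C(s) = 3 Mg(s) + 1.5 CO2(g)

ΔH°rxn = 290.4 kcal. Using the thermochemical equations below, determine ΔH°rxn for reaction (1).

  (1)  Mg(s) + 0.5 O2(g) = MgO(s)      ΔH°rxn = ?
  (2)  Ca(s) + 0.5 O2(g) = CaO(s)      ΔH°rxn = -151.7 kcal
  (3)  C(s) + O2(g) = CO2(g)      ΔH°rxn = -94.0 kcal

(1) reversed and × 3 (reverse to put MgO(s) on the reactant side; ×3 to match 3 MgO(s) in the target): contributes −3·x
(2): not needed (CaO(s) appears nowhere else).
(3) × 3/2 (×3/2 to match 3/2 CO2(g) in the target): (3/2)·(-94.0) = -141.0 kcal
+290.4 = (-141.0) − 3·x
x = (+290.4 − (-141.0)) / (-3) = -143.8 kcal

ΔH°rxn = -143.8 kcal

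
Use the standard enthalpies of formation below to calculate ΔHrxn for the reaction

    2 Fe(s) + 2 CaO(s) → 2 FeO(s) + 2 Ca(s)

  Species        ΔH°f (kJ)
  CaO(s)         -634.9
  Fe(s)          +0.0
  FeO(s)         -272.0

ΔHrxn = 725.8 kJ

Products: 2·(-272.0) + 2·(+0.0) = -544.0
Reactants: 2·(+0.0) + 2·(-634.9) = -1269.8
ΔHrxn = (-544.0) − (-1269.8) = 725.8 kJ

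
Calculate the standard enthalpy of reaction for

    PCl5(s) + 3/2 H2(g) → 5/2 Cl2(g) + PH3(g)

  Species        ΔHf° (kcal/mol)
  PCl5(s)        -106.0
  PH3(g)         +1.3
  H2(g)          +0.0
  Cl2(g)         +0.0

ΔH°rxn = 107.3 kcal/mol

Products: 5/2·(+0.0) + 1·(+1.3) = +1.3
Reactants: 1·(-106.0) + 3/2·(+0.0) = -106.0
ΔH°rxn = (+1.3) − (-106.0) = 107.3 kcal/mol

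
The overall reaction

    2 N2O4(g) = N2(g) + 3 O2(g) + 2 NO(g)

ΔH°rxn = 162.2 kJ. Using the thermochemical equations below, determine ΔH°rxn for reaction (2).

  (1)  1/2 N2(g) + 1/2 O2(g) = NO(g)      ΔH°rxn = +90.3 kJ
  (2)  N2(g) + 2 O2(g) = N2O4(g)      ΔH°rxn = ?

ΔH°rxn = 9.2 kJ

(1) × 2: (2)·(+90.3) = +180.6 kJ
(2) reversed and × 2: contributes −2·x
+162.2 = (+180.6) − 2·x
x = (+162.2 − (+180.6)) / (-2) = 9.2 kJ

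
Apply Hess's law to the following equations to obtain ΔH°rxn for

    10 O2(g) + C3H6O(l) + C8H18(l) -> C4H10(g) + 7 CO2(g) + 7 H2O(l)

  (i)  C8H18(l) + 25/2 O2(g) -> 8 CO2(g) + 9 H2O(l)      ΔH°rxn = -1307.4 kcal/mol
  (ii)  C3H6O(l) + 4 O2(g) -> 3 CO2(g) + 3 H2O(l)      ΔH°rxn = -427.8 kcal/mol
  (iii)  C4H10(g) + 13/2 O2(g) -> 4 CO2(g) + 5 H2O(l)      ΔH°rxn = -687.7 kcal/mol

(i) as written (C8H18(l) already on the reactant side): -1307.4 kcal/mol
(ii) as written (C3H6O(l) already on the reactant side): -427.8 kcal/mol
(iii) reversed (C4H10(g) must end up as a product): +687.7 kcal/mol
Summing the manipulated equations, ΔH°rxn = (-1307.4) + (-427.8) + (+687.7) = -1047.5 kcal/mol

ΔH°rxn = -1047.5 kcal/mol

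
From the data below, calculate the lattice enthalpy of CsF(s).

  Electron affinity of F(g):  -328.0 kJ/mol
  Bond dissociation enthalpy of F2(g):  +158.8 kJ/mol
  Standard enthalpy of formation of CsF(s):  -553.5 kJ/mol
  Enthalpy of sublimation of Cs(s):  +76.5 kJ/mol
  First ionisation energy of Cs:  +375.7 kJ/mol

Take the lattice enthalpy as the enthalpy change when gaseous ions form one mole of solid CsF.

U = -757.1 kJ/mol

ΔHf° = 1·ΔHsub + 1·(ΣIE) + 1/2·D(F2) + 1·EA + U
-553.5 = 1·(+76.5) + 1·(+375.7) + 1/2·(+158.8) + 1·(-328.0) + U
U = -553.5 − (+203.6) = -757.1 kJ/mol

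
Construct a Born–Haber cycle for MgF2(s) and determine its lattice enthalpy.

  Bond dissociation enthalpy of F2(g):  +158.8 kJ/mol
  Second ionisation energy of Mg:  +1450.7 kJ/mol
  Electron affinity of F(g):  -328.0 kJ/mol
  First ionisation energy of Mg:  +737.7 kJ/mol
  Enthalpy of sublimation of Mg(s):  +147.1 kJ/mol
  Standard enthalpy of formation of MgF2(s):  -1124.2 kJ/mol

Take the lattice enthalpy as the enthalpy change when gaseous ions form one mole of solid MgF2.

U = -2962.5 kJ/mol

ΔHf° = 1·ΔHsub + 1·(ΣIE) + 1·D(F2) + 2·EA + U
-1124.2 = 1·(+147.1) + 1·(+2188.4) + 1·(+158.8) + 2·(-328.0) + U
U = -1124.2 − (+1838.3) = -2962.5 kJ/mol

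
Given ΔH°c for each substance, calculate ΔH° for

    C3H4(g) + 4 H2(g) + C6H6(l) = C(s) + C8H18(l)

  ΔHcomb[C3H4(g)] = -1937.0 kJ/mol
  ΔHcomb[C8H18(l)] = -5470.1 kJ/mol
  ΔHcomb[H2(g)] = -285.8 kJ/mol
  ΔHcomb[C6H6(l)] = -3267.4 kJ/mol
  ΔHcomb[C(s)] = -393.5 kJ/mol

ΔH° = -484.0 kJ/mol

Using ΔH = Σ nΔHc°(reactants) − Σ nΔHc°(products):
= [1·(-1937.0) + 4·(-285.8) + 1·(-3267.4)] − [1·(-393.5) + 1·(-5470.1)]
= -484.0 kJ/mol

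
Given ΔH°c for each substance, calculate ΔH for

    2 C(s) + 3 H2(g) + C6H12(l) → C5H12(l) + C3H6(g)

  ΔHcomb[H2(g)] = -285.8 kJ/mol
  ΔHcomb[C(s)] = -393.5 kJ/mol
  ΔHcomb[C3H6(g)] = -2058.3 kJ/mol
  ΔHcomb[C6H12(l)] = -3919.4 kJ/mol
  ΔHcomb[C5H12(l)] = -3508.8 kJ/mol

With combustion enthalpies, reactants minus products:
= [2·(-393.5) + 3·(-285.8) + 1·(-3919.4)] − [1·(-3508.8) + 1·(-2058.3)]
= 3.3 kJ/mol

ΔH = 3.3 kJ/mol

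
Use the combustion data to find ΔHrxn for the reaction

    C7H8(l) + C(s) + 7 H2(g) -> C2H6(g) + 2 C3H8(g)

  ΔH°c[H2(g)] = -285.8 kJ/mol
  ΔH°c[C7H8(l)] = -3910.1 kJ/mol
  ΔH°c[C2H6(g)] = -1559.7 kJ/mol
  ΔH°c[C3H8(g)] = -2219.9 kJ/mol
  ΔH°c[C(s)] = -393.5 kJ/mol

ΔHrxn = -304.7 kJ/mol

Using ΔH = Σ nΔHc°(reactants) − Σ nΔHc°(products):
= [1·(-3910.1) + 1·(-393.5) + 7·(-285.8)] − [1·(-1559.7) + 2·(-2219.9)]
= -304.7 kJ/mol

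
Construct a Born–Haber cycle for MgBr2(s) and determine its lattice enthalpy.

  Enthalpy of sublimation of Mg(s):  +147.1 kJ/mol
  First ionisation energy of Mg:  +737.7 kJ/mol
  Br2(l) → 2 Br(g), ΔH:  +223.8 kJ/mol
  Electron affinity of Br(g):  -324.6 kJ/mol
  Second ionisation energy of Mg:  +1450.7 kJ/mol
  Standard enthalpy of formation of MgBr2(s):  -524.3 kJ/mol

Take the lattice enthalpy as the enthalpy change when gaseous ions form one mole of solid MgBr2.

ΔHf° = 1·ΔHsub + 1·(ΣIE) + 1·D(Br2) + 2·EA + U
-524.3 = 1·(+147.1) + 1·(+2188.4) + 1·(+223.8) + 2·(-324.6) + U
U = -524.3 − (+1910.1) = -2434.4 kJ/mol

U = -2434.4 kJ/mol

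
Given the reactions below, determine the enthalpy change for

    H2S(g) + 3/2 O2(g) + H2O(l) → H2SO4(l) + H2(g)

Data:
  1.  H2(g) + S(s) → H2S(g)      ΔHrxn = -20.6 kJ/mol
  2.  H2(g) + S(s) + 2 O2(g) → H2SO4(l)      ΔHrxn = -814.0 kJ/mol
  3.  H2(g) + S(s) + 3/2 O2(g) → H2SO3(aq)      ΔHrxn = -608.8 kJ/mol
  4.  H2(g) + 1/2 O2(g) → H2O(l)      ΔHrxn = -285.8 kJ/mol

ΔHrxn = -507.6 kJ/mol

eq. 1 reversed (reverse to put H2S(g) on the reactant side): +20.6 kJ/mol
eq. 2 as written (H2SO4(l) already on the product side): -814.0 kJ/mol
eq. 3: not needed (H2SO3(aq) appears nowhere else).
eq. 4 reversed (reverse to put H2O(l) on the reactant side): +285.8 kJ/mol
Since enthalpy is a state function, ΔHrxn = (-1)·(-20.6) + (1)·(-814.0) + (-1)·(-285.8) = -507.6 kJ/mol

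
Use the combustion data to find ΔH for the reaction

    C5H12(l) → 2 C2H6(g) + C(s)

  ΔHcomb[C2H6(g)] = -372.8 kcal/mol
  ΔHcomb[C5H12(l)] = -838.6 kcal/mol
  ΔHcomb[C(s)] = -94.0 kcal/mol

ΔH = 1.0 kcal/mol

With combustion enthalpies, reactants minus products:
= [1·(-838.6)] − [2·(-372.8) + 1·(-94.0)]
= 1.0 kcal/mol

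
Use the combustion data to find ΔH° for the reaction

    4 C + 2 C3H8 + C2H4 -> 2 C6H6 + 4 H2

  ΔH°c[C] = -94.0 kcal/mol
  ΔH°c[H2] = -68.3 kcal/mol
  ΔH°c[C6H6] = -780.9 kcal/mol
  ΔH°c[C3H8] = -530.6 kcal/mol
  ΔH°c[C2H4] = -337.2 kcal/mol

Using ΔH = Σ nΔHc°(reactants) − Σ nΔHc°(products):
= [4·(-94.0) + 2·(-530.6) + 1·(-337.2)] − [2·(-780.9) + 4·(-68.3)]
= 60.6 kcal/mol

ΔH° = 60.6 kcal/mol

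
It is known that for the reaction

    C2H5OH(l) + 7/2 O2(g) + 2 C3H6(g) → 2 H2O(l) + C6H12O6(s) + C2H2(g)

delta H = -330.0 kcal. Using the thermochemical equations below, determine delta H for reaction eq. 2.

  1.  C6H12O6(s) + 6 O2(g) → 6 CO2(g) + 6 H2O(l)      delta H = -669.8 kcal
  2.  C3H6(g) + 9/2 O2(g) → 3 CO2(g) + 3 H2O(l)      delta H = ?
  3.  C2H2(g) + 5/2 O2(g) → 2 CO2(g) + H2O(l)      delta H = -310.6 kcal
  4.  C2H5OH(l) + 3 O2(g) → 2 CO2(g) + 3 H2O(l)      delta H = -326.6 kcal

eq. 1 reversed (C6H12O6(s) must end up as a product): +669.8 kcal
eq. 2 × 2 (×2 to match 2 C3H6(g) in the target): contributes 2·x
eq. 3 reversed (reverse to put C2H2(g) on the product side): +310.6 kcal
eq. 4 as written (C2H5OH(l) already on the reactant side): -326.6 kcal
-330.0 = (+669.8) + (+310.6) + (-326.6) + 2·x
x = (-330.0 − (+653.8)) / (2) = -491.9 kcal

delta H = -491.9 kcal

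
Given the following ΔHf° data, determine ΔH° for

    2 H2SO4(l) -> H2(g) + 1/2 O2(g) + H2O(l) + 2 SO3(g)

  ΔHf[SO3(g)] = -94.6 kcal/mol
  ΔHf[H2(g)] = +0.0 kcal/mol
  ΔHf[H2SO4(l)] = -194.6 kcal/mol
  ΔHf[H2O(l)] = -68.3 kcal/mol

ΔH° = 131.7 kcal/mol

Products: 1·(+0.0) + 1/2·(+0.0) + 1·(-68.3) + 2·(-94.6) = -257.5
Reactants: 2·(-194.6) = -389.2
ΔH° = (-257.5) − (-389.2) = 131.7 kcal/mol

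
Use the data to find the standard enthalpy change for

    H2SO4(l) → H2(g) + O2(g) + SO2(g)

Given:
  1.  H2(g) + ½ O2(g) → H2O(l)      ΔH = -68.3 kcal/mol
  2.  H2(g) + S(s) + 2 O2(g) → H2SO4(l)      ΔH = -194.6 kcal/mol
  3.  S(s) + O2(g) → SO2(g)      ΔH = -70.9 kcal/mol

ΔH = 123.7 kcal/mol

eq. 1: not needed (H2O(l) appears nowhere else).
eq. 2 reversed (H2SO4(l) must end up as a reactant): +194.6 kcal/mol
eq. 3 as written (SO2(g) already on the product side): -70.9 kcal/mol
Summing the manipulated equations, ΔH = (-1)·(-194.6) + (1)·(-70.9) = 123.7 kcal/mol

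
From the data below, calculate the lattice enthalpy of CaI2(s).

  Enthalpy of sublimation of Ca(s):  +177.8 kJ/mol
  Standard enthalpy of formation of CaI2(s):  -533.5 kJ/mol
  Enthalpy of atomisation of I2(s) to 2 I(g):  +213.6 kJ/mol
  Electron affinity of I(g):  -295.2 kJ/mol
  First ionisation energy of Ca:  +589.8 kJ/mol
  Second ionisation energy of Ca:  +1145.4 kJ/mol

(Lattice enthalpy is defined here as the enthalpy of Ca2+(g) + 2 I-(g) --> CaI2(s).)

U = -2069.7 kJ/mol

ΔHf° = 1·ΔHsub + 1·(ΣIE) + 1·D(I2) + 2·EA + U
-533.5 = 1·(+177.8) + 1·(+1735.2) + 1·(+213.6) + 2·(-295.2) + U
U = -533.5 − (+1536.2) = -2069.7 kJ/mol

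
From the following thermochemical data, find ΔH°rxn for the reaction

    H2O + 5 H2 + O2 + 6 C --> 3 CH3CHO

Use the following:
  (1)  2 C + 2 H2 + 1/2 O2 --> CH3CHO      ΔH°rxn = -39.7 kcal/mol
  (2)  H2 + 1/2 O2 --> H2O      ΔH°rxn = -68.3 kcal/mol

(1) × 3 (×3 to match 3 CH3CHO in the target): (3)·(-39.7) = -119.1 kcal/mol
(2) reversed (H2O must end up as a reactant): +68.3 kcal/mol
Combining the equations, ΔH°rxn = (-119.1) + (+68.3) = -50.8 kcal/mol

ΔH°rxn = -50.8 kcal/mol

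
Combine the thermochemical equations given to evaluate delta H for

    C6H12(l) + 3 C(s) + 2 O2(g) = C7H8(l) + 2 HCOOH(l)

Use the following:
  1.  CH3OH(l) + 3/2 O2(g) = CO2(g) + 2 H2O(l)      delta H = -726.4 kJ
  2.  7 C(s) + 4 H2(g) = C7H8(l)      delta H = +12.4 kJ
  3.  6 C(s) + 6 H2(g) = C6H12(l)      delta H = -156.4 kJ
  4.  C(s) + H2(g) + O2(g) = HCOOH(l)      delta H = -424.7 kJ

delta H = -680.6 kJ

eq. 1: not needed (CH3OH(l) appears nowhere else).
eq. 2 as written (C7H8(l) already on the product side): +12.4 kJ
eq. 3 reversed (C6H12(l) must end up as a reactant): +156.4 kJ
eq. 4 × 2 (scale by 2 for the 2 HCOOH(l)): (2)·(-424.7) = -849.4 kJ
delta H = (+12.4) + (+156.4) + (-849.4) = -680.6 kJ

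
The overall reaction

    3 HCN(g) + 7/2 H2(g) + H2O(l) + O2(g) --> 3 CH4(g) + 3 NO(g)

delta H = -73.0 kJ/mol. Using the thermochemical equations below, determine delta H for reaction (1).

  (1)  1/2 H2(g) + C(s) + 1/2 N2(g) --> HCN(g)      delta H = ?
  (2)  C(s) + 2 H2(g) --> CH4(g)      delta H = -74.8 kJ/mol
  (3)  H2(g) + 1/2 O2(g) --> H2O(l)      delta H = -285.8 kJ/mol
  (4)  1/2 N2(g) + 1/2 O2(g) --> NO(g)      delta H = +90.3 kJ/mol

delta H = 135.1 kJ/mol

(1) reversed and × 3 (reverse to put HCN(g) on the reactant side; scale by 3 for the 3 HCN(g)): contributes −3·x
(2) × 3 (scale by 3 for the 3 CH4(g)): (3)·(-74.8) = -224.4 kJ/mol
(3) reversed (H2O(l) must end up as a reactant): +285.8 kJ/mol
(4) × 3 (scale by 3 for the 3 NO(g)): (3)·(+90.3) = +270.9 kJ/mol
-73.0 = (-224.4) + (+285.8) + (+270.9) − 3·x
x = (-73.0 − (+332.3)) / (-3) = 135.1 kJ/mol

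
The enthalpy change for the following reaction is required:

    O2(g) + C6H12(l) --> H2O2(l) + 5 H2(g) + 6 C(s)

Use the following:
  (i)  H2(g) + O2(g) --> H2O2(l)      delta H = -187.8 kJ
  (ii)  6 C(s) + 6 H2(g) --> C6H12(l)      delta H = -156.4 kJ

delta H = -31.4 kJ

(i) as written: -187.8 kJ
(ii) reversed: +156.4 kJ
Since enthalpy is a state function, delta H = (-187.8) + (+156.4) = -31.4 kJ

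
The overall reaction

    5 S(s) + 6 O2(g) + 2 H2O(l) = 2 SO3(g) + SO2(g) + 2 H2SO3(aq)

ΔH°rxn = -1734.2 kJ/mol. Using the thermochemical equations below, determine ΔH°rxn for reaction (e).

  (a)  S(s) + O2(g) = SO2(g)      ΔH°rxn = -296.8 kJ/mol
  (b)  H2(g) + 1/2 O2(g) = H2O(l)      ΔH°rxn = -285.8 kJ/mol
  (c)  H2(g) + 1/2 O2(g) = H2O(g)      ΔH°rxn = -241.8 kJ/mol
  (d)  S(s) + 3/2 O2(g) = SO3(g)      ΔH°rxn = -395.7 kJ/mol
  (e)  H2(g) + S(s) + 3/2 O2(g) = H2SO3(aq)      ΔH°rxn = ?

ΔH°rxn = -608.8 kJ/mol

(a) as written: -296.8 kJ/mol
(b) reversed and × 2: (-2)·(-285.8) = +571.6 kJ/mol
(c): not needed.
(d) × 2: (2)·(-395.7) = -791.4 kJ/mol
(e) × 2: contributes 2·x
-1734.2 = (-296.8) + (+571.6) + (-791.4) + 2·x
x = (-1734.2 − (-516.6)) / (2) = -608.8 kJ/mol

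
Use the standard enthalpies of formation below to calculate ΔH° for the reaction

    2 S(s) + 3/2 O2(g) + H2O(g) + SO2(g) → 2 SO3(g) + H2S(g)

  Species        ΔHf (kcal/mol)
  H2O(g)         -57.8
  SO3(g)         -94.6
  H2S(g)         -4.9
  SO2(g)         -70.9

ΔH°rxn = Σ nΔHf°(products) − Σ nΔHf°(reactants).
Products: 2·(-94.6) + 1·(-4.9) = -194.1
Reactants: 2·(+0.0) + 3/2·(+0.0) + 1·(-57.8) + 1·(-70.9) = -128.7
ΔH° = (-194.1) − (-128.7) = -65.4 kcal/mol

ΔH° = -65.4 kcal/mol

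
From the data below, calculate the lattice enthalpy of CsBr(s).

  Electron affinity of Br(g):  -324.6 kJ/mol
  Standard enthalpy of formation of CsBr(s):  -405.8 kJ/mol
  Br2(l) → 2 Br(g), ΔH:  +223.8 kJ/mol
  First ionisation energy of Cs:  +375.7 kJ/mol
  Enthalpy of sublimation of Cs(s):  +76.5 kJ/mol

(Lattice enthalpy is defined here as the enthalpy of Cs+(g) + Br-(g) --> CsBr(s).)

U = -645.3 kJ/mol

ΔHf° = 1·ΔHsub + 1·(ΣIE) + 1/2·D(Br2) + 1·EA + U
-405.8 = 1·(+76.5) + 1·(+375.7) + 1/2·(+223.8) + 1·(-324.6) + U
U = -405.8 − (+239.5) = -645.3 kJ/mol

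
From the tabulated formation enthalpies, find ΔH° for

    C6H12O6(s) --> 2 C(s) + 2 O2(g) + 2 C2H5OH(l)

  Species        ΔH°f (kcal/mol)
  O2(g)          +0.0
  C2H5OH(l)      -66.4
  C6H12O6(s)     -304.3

ΔH° = 171.5 kcal/mol

Products: 2·(+0.0) + 2·(+0.0) + 2·(-66.4) = -132.8
Reactants: 1·(-304.3) = -304.3
ΔH° = (-132.8) − (-304.3) = 171.5 kcal/mol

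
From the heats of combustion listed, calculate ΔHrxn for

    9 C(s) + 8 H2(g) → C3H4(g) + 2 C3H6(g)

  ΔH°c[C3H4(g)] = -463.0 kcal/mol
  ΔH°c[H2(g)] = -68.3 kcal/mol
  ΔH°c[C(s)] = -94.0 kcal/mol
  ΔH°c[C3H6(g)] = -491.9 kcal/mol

ΔHrxn = 54.4 kcal/mol

With combustion enthalpies, reactants minus products:
= [9·(-94.0) + 8·(-68.3)] − [1·(-463.0) + 2·(-491.9)]
= 54.4 kcal/mol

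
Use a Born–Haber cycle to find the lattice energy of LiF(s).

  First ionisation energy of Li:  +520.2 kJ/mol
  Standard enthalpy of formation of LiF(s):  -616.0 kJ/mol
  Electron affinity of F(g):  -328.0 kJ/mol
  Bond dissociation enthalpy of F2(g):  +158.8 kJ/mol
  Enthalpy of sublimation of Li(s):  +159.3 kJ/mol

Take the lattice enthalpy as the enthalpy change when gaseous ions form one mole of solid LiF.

ΔHf° = 1·ΔHsub + 1·(ΣIE) + 1/2·D(F2) + 1·EA + U
-616.0 = 1·(+159.3) + 1·(+520.2) + 1/2·(+158.8) + 1·(-328.0) + U
U = -616.0 − (+430.9) = -1046.9 kJ/mol

U = -1046.9 kJ/mol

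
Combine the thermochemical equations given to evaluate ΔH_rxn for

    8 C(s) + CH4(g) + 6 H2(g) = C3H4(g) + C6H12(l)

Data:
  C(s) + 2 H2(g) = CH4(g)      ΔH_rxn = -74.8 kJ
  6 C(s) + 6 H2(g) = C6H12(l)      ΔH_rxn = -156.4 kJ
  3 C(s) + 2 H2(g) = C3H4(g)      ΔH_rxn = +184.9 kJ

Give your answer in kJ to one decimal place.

ΔH_rxn = 103.3 kJ

equation 1 reversed (CH4(g) must end up as a reactant): +74.8 kJ
equation 2 as written (C6H12(l) already on the product side): -156.4 kJ
equation 3 as written (C3H4(g) already on the product side): +184.9 kJ
ΔH_rxn = (-1)·(-74.8) + (1)·(-156.4) + (1)·(+184.9) = 103.3 kJ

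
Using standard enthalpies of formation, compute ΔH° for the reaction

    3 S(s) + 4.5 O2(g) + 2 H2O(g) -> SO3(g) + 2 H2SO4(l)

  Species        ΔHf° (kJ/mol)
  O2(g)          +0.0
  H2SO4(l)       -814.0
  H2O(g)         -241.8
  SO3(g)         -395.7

Products: 1·(-395.7) + 2·(-814.0) = -2023.7
Reactants: 3·(+0.0) + 9/2·(+0.0) + 2·(-241.8) = -483.6
ΔH° = (-2023.7) − (-483.6) = -1540.1 kJ/mol

ΔH° = -1540.1 kJ/mol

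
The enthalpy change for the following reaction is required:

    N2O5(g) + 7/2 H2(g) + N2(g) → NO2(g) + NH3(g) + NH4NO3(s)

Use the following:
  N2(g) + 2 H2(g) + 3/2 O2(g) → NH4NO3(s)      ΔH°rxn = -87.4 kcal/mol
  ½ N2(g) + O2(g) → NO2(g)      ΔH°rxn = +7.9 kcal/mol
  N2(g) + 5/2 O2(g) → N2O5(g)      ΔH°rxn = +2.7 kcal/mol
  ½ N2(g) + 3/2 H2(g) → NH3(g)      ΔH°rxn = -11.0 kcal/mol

ΔH°rxn = -93.2 kcal/mol

equation 1 as written (NH4NO3(s) already on the product side): -87.4 kcal/mol
equation 2 as written (NO2(g) already on the product side): +7.9 kcal/mol
equation 3 reversed (reverse to put N2O5(g) on the reactant side): -2.7 kcal/mol
equation 4 as written (NH3(g) already on the product side): -11.0 kcal/mol
Combining the equations, ΔH°rxn = (-87.4) + (+7.9) + (-2.7) + (-11.0) = -93.2 kcal/mol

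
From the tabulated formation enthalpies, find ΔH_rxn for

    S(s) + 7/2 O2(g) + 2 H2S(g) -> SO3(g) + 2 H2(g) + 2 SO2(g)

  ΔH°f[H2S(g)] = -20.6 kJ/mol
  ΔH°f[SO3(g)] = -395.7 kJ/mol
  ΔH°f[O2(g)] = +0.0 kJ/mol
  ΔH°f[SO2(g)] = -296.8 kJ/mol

Products: 1·(-395.7) + 2·(+0.0) + 2·(-296.8) = -989.3
Reactants: 1·(+0.0) + 7/2·(+0.0) + 2·(-20.6) = -41.2
ΔH_rxn = (-989.3) − (-41.2) = -948.1 kJ/mol

ΔH_rxn = -948.1 kJ/mol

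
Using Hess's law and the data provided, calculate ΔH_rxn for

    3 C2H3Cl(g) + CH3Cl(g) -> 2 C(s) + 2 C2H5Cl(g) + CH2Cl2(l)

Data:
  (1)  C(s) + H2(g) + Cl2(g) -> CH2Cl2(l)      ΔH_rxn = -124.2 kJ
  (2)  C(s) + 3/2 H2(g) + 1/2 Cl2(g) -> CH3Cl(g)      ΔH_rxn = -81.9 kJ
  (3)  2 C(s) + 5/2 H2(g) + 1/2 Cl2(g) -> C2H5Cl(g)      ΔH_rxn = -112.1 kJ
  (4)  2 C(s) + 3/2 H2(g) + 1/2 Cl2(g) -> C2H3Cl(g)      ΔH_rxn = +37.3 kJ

(1) as written (CH2Cl2(l) already on the product side): -124.2 kJ
(2) reversed (reverse to put CH3Cl(g) on the reactant side): +81.9 kJ
(3) × 2 (scale by 2 for the 2 C2H5Cl(g)): (2)·(-112.1) = -224.2 kJ
(4) reversed and × 3 (reverse to put C2H3Cl(g) on the reactant side; scale by 3 for the 3 C2H3Cl(g)): (-3)·(+37.3) = -111.9 kJ
ΔH_rxn = (-124.2) + (+81.9) + (-224.2) + (-111.9) = -378.4 kJ

ΔH_rxn = -378.4 kJ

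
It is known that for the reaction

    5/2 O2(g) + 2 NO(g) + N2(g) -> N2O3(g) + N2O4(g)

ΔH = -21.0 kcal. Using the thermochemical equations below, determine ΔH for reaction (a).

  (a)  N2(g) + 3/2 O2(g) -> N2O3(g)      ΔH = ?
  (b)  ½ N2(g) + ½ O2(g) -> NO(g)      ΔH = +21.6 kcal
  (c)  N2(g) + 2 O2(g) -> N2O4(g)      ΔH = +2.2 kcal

ΔH = 20.0 kcal

(a) as written (N2O3(g) already on the product side): contributes x
(b) reversed and × 2 (reverse to put NO(g) on the reactant side; ×2 to match 2 NO(g) in the target): (-2)·(+21.6) = -43.2 kcal
(c) as written (N2O4(g) already on the product side): +2.2 kcal
-21.0 = (-43.2) + (+2.2) + x
x = (-21.0 − (-41.0)) / (1) = 20.0 kcal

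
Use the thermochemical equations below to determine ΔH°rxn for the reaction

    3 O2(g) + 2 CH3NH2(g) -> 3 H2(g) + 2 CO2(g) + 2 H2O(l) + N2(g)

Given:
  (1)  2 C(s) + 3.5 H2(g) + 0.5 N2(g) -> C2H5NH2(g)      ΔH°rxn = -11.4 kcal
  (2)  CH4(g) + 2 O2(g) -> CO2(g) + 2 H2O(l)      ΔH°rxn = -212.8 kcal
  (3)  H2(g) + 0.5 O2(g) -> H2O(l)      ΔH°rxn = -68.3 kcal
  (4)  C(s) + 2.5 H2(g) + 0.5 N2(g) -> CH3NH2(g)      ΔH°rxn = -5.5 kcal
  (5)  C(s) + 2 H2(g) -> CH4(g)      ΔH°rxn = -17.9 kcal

(1): not needed.
(2) × 2: (2)·(-212.8) = -425.6 kcal
(3) reversed and × 2: (-2)·(-68.3) = +136.6 kcal
(4) reversed and × 2: (-2)·(-5.5) = +11.0 kcal
(5) × 2: (2)·(-17.9) = -35.8 kcal
Since enthalpy is a state function, ΔH°rxn = (-425.6) + (+136.6) + (+11.0) + (-35.8) = -313.8 kcal

ΔH°rxn = -313.8 kcal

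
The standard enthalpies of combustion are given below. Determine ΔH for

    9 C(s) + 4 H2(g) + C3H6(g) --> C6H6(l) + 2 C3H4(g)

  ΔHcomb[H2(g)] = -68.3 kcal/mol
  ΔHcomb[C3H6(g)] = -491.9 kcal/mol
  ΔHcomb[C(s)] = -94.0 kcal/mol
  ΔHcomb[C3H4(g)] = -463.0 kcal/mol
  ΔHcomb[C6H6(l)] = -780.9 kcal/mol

Using ΔH = Σ nΔHc°(reactants) − Σ nΔHc°(products):
= [9·(-94.0) + 4·(-68.3) + 1·(-491.9)] − [1·(-780.9) + 2·(-463.0)]
= 95.8 kcal/mol

ΔH = 95.8 kcal/mol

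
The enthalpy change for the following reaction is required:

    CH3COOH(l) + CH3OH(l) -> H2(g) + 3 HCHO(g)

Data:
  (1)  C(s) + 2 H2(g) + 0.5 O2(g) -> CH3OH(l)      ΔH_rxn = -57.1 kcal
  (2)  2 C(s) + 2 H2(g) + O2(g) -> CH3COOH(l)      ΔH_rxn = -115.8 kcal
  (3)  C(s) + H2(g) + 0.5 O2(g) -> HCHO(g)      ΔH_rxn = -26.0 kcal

(1) reversed: +57.1 kcal
(2) reversed: +115.8 kcal
(3) × 3: (3)·(-26.0) = -78.0 kcal
Combining the equations, ΔH_rxn = (+57.1) + (+115.8) + (-78.0) = 94.9 kcal

ΔH_rxn = 94.9 kcal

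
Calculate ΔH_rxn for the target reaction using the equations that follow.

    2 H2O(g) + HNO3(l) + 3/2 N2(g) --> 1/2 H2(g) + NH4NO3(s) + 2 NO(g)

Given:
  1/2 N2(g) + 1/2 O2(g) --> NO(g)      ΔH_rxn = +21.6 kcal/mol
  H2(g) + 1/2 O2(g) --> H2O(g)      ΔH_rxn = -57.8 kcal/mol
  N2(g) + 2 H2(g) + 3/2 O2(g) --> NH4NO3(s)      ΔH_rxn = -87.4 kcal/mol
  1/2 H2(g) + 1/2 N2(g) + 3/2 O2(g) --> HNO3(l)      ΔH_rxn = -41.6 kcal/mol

ΔH_rxn = 113.0 kcal/mol

equation 1 × 2: (2)·(+21.6) = +43.2 kcal/mol
equation 2 reversed and × 2: (-2)·(-57.8) = +115.6 kcal/mol
equation 3 as written: -87.4 kcal/mol
equation 4 reversed: +41.6 kcal/mol
ΔH_rxn = (2)·(+21.6) + (-2)·(-57.8) + (1)·(-87.4) + (-1)·(-41.6) = 113.0 kcal/mol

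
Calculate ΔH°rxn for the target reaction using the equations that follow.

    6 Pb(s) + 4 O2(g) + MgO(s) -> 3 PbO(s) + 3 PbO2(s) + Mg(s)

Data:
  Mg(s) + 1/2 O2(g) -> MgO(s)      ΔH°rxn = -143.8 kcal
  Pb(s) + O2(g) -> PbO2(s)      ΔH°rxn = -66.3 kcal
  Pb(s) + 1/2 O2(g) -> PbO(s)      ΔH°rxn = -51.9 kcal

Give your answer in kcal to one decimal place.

ΔH°rxn = -210.8 kcal

equation 1 reversed: +143.8 kcal
equation 2 × 3: (3)·(-66.3) = -198.9 kcal
equation 3 × 3: (3)·(-51.9) = -155.7 kcal
Combining the equations, ΔH°rxn = (-1)·(-143.8) + (3)·(-66.3) + (3)·(-51.9) = -210.8 kcal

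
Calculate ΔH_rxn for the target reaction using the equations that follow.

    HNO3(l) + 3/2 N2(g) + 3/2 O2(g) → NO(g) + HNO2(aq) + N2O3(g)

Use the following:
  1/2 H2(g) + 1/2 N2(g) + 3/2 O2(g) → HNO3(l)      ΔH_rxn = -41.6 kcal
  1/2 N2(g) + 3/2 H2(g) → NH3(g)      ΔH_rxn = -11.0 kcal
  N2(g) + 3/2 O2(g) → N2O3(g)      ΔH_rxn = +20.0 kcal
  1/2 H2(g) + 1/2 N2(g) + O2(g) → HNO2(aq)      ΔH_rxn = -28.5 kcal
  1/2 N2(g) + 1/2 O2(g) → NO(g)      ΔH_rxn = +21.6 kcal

ΔH_rxn = 54.7 kcal

equation 1 reversed: +41.6 kcal
equation 2: not needed.
equation 3 as written: +20.0 kcal
equation 4 as written: -28.5 kcal
equation 5 as written: +21.6 kcal
Since enthalpy is a state function, ΔH_rxn = (+41.6) + (+20.0) + (-28.5) + (+21.6) = 54.7 kcal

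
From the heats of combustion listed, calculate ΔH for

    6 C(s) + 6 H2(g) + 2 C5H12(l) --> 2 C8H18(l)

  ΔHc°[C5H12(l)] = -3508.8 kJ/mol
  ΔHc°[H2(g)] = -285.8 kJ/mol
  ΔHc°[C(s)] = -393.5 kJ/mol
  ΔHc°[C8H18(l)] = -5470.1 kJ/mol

Using ΔH = Σ nΔHc°(reactants) − Σ nΔHc°(products):
= [6·(-393.5) + 6·(-285.8) + 2·(-3508.8)] − [2·(-5470.1)]
= -153.2 kJ/mol

ΔH = -153.2 kJ/mol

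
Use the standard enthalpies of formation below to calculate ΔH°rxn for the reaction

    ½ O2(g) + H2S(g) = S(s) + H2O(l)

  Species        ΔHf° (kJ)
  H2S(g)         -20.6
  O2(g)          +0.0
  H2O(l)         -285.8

ΔH°rxn = Σ nΔHf°(products) − Σ nΔHf°(reactants).
Products: 1·(+0.0) + 1·(-285.8) = -285.8
Reactants: 1/2·(+0.0) + 1·(-20.6) = -20.6
ΔH°rxn = (-285.8) − (-20.6) = -265.2 kJ

ΔH°rxn = -265.2 kJ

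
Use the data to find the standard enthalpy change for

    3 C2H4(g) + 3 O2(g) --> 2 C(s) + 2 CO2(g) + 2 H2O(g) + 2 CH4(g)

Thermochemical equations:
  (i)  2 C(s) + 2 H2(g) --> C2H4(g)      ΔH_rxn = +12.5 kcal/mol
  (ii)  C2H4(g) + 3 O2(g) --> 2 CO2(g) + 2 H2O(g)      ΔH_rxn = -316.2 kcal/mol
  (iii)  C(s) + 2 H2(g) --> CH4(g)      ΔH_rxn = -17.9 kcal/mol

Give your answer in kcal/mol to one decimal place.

ΔH_rxn = -377.0 kcal/mol

(i) reversed and × 2: (-2)·(+12.5) = -25.0 kcal/mol
(ii) as written: -316.2 kcal/mol
(iii) × 2: (2)·(-17.9) = -35.8 kcal/mol
ΔH_rxn = (-25.0) + (-316.2) + (-35.8) = -377.0 kcal/mol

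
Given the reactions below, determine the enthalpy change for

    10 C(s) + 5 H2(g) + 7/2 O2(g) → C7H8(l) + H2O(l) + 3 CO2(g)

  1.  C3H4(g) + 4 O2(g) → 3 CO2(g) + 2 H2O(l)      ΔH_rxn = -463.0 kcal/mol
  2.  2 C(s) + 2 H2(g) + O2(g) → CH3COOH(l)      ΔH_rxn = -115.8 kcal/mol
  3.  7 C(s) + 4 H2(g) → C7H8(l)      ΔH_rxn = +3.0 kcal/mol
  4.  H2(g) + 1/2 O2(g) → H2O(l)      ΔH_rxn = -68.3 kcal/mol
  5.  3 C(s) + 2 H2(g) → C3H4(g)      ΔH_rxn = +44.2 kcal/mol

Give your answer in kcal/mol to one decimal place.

ΔH_rxn = -347.5 kcal/mol

eq. 1 as written: -463.0 kcal/mol
eq. 2: not needed.
eq. 3 as written: +3.0 kcal/mol
eq. 4 reversed: +68.3 kcal/mol
eq. 5 as written: +44.2 kcal/mol
ΔH_rxn = (-463.0) + (+3.0) + (+68.3) + (+44.2) = -347.5 kcal/mol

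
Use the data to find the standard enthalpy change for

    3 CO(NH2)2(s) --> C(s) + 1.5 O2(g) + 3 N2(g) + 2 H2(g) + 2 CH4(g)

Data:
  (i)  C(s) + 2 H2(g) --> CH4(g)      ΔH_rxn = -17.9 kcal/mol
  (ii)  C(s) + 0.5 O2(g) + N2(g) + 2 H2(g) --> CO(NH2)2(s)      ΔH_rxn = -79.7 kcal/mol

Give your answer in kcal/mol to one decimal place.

ΔH_rxn = 203.3 kcal/mol

(i) × 2 (×2 to match 2 CH4(g) in the target): (2)·(-17.9) = -35.8 kcal/mol
(ii) reversed and × 3 (reverse to put CO(NH2)2(s) on the reactant side; scale by 3 for the 3 CO(NH2)2(s)): (-3)·(-79.7) = +239.1 kcal/mol
Combining the equations, ΔH_rxn = (-35.8) + (+239.1) = 203.3 kcal/mol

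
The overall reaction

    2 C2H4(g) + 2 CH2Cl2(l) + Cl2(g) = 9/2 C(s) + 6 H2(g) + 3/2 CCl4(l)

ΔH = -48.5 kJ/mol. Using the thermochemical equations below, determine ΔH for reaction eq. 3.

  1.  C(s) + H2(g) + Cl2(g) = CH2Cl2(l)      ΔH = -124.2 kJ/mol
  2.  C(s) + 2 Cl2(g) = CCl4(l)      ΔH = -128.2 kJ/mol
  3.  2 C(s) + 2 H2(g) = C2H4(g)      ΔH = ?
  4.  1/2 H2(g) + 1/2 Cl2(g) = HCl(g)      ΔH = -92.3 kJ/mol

ΔH = 52.3 kJ/mol

eq. 1 reversed and × 2 (CH2Cl2(l) must end up as a reactant; scale by 2 for the 2 CH2Cl2(l)): (-2)·(-124.2) = +248.4 kJ/mol
eq. 2 × 3/2 (scale by 3/2 for the 3/2 CCl4(l)): (3/2)·(-128.2) = -192.3 kJ/mol
eq. 3 reversed and × 2 (C2H4(g) must end up as a reactant; scale by 2 for the 2 C2H4(g)): contributes −2·x
eq. 4: not needed (HCl(g) appears nowhere else).
-48.5 = (+248.4) + (-192.3) − 2·x
x = (-48.5 − (+56.1)) / (-2) = 52.3 kJ/mol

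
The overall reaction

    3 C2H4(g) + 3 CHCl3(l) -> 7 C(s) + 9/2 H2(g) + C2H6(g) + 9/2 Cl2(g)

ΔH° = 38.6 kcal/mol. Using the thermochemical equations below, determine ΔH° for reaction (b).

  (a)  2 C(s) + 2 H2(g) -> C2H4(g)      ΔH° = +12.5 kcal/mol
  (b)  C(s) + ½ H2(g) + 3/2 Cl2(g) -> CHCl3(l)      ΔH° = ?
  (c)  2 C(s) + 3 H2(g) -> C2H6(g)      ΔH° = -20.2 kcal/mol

ΔH° = -32.1 kcal/mol

(a) reversed and × 3: (-3)·(+12.5) = -37.5 kcal/mol
(b) reversed and × 3: contributes −3·x
(c) as written: -20.2 kcal/mol
+38.6 = (-37.5) + (-20.2) − 3·x
x = (+38.6 − (-57.7)) / (-3) = -32.1 kcal/mol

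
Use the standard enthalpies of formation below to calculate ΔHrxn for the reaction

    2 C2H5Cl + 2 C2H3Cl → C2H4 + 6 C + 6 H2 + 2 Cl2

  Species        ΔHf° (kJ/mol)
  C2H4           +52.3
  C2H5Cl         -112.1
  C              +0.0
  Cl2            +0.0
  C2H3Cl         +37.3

Products: 1·(+52.3) + 6·(+0.0) + 6·(+0.0) + 2·(+0.0) = +52.3
Reactants: 2·(-112.1) + 2·(+37.3) = -149.6
ΔHrxn = (+52.3) − (-149.6) = 201.9 kJ/mol

ΔHrxn = 201.9 kJ/mol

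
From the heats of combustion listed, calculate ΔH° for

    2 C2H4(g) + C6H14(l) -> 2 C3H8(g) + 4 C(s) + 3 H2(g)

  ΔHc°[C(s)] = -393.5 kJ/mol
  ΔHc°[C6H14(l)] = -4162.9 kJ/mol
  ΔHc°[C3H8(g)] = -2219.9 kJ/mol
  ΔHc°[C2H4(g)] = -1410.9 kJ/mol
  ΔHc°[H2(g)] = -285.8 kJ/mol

With combustion enthalpies, reactants minus products:
= [2·(-1410.9) + 1·(-4162.9)] − [2·(-2219.9) + 4·(-393.5) + 3·(-285.8)]
= -113.5 kJ/mol

ΔH° = -113.5 kJ/mol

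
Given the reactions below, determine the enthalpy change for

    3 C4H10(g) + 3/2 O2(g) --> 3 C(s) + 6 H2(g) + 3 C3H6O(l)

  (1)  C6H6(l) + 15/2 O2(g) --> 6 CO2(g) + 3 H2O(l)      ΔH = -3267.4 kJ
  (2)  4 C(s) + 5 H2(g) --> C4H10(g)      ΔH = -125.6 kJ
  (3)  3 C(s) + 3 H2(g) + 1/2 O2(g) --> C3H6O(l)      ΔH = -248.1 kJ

(1): not needed.
(2) reversed and × 3: (-3)·(-125.6) = +376.8 kJ
(3) × 3: (3)·(-248.1) = -744.3 kJ
Since enthalpy is a state function, ΔH = (-3)·(-125.6) + (3)·(-248.1) = -367.5 kJ

ΔH = -367.5 kJ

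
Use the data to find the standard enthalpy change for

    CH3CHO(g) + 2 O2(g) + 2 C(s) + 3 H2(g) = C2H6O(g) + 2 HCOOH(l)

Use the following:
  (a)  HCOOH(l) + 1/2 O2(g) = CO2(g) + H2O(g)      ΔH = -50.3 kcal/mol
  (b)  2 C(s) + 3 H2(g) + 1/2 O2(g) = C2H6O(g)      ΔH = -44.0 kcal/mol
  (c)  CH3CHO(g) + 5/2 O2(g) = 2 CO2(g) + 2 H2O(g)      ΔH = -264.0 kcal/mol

(a) reversed and × 2 (HCOOH(l) must end up as a product; scale by 2 for the 2 HCOOH(l)): (-2)·(-50.3) = +100.6 kcal/mol
(b) as written (C2H6O(g) already on the product side): -44.0 kcal/mol
(c) as written (CH3CHO(g) already on the reactant side): -264.0 kcal/mol
ΔH = (-2)·(-50.3) + (1)·(-44.0) + (1)·(-264.0) = -207.4 kcal/mol

ΔH = -207.4 kcal/mol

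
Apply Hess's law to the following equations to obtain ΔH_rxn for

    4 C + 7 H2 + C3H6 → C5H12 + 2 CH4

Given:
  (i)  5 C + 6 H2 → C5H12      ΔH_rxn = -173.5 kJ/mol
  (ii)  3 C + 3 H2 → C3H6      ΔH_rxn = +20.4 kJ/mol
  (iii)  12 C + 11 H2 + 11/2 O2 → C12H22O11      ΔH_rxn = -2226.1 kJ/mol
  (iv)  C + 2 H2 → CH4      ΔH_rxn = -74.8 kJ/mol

(i) as written (C5H12 already on the product side): -173.5 kJ/mol
(ii) reversed (C3H6 must end up as a reactant): -20.4 kJ/mol
(iii): not needed (O2 appears nowhere else).
(iv) × 2 (scale by 2 for the 2 CH4): (2)·(-74.8) = -149.6 kJ/mol
ΔH_rxn = (-173.5) + (-20.4) + (-149.6) = -343.5 kJ/mol

ΔH_rxn = -343.5 kJ/mol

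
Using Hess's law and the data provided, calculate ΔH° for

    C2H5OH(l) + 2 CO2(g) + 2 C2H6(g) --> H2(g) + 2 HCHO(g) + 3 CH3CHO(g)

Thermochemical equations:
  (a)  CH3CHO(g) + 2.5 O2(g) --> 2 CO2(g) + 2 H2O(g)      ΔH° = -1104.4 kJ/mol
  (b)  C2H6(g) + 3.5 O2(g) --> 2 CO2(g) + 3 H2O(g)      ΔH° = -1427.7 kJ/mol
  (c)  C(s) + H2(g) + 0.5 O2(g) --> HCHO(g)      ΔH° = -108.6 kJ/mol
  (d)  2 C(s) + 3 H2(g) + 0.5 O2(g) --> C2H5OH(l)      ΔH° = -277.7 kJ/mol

(a) reversed and × 3 (CH3CHO(g) must end up as a product; scale by 3 for the 3 CH3CHO(g)): (-3)·(-1104.4) = +3313.2 kJ/mol
(b) × 2 (scale by 2 for the 2 C2H6(g)): (2)·(-1427.7) = -2855.4 kJ/mol
(c) × 2 (scale by 2 for the 2 HCHO(g)): (2)·(-108.6) = -217.2 kJ/mol
(d) reversed (reverse to put C2H5OH(l) on the reactant side): +277.7 kJ/mol
Summing the manipulated equations, ΔH° = (+3313.2) + (-2855.4) + (-217.2) + (+277.7) = 518.3 kJ/mol

ΔH° = 518.3 kJ/mol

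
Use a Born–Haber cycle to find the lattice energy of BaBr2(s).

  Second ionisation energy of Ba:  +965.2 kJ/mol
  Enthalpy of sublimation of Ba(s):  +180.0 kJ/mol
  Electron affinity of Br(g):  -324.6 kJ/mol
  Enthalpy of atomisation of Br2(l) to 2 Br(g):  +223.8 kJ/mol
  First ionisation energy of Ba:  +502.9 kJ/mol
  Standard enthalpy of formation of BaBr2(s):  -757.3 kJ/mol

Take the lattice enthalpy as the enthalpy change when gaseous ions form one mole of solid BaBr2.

U = -1980.0 kJ/mol

ΔHf° = 1·ΔHsub + 1·(ΣIE) + 1·D(Br2) + 2·EA + U
-757.3 = 1·(+180.0) + 1·(+1468.1) + 1·(+223.8) + 2·(-324.6) + U
U = -757.3 − (+1222.7) = -1980.0 kJ/mol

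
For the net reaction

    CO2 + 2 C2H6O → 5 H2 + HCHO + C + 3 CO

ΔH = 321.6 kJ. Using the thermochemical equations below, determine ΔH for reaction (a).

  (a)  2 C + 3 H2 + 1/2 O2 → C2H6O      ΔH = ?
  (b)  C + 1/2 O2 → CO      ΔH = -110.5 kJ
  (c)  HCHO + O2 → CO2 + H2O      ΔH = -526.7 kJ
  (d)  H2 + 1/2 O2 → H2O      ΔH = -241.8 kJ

ΔH = -184.1 kJ

(a) reversed and × 2 (reverse to put C2H6O on the reactant side; ×2 to match 2 C2H6O in the target): contributes −2·x
(b) × 3 (×3 to match 3 CO in the target): (3)·(-110.5) = -331.5 kJ
(c) reversed (HCHO must end up as a product): +526.7 kJ
(d) as written: -241.8 kJ
+321.6 = (-331.5) + (+526.7) + (-241.8) − 2·x
x = (+321.6 − (-46.6)) / (-2) = -184.1 kJ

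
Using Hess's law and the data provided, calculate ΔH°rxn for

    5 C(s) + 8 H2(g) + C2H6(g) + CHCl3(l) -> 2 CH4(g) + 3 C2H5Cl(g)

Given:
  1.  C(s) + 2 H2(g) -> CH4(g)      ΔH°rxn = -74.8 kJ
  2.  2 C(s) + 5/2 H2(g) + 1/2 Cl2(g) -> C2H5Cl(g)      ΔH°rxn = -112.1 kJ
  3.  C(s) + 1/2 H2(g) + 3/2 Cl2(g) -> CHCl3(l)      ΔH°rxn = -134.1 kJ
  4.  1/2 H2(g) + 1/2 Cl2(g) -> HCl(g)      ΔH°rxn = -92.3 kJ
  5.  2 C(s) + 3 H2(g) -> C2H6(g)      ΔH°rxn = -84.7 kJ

ΔH°rxn = -267.1 kJ

eq. 1 × 2 (×2 to match 2 CH4(g) in the target): (2)·(-74.8) = -149.6 kJ
eq. 2 × 3 (×3 to match 3 C2H5Cl(g) in the target): (3)·(-112.1) = -336.3 kJ
eq. 3 reversed (reverse to put CHCl3(l) on the reactant side): +134.1 kJ
eq. 4: not needed (HCl(g) appears nowhere else).
eq. 5 reversed (C2H6(g) must end up as a reactant): +84.7 kJ
By Hess's law, ΔH°rxn = (-149.6) + (-336.3) + (+134.1) + (+84.7) = -267.1 kJ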